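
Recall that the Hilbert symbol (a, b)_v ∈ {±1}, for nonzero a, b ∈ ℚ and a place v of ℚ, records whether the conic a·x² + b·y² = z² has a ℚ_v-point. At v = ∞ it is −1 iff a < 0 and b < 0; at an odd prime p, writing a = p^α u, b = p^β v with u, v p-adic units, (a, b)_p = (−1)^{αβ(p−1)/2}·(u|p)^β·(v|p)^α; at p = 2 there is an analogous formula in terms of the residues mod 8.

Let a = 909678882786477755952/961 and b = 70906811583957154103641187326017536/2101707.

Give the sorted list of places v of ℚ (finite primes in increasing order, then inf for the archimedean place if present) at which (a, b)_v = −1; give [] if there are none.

[37, 41]

Mod squares: a ≡ 19803, b ≡ 1124097. Check v ∈ {∞, 2, 3, 7, 11, 13, 17, 19, 23, 31, 37, 41}.
v=2: v_2(a)=4, v_2(b)=14; units ≡ 3, 1 (mod 8); ε·ε+αω+βω = 1·0+4·0+14·1 ≡ 0  ⇒  (a,b)_2 = +1.
v=11: a=11^2·(≡1), b=11^2·(≡10) mod 11; (1|11)=+1, (10|11)=-1; (−1)^{2·2·5}·(+1)^2·(-1)^2 = +1.
v=3: a=3^1·(≡1), b=3^-7·(≡2) mod 3; (1|3)=+1, (2|3)=-1; (−1)^{1·-7·1}·(+1)^-7·(-1)^1 = +1.
v=19: a=19^2·(≡7), b=19^3·(≡16) mod 19; (7|19)=+1, (16|19)=+1; (−1)^{2·3·9}·(+1)^3·(+1)^2 = +1.
v=17: a=17^0·(≡2), b=17^2·(≡6) mod 17; (2|17)=+1, (6|17)=-1; (−1)^{0·2·8}·(+1)^2·(-1)^0 = +1.
v=41: a=41^3·(≡9), b=41^5·(≡24) mod 41; (9|41)=+1, (24|41)=-1; (−1)^{3·5·20}·(+1)^5·(-1)^3 = -1.
v=7: a=7^1·(≡4), b=7^2·(≡2) mod 7; (4|7)=+1, (2|7)=+1; (−1)^{1·2·3}·(+1)^2·(+1)^1 = +1.
v=31: a=31^-2·(≡8), b=31^-2·(≡12) mod 31; (8|31)=+1, (12|31)=-1; (−1)^{-2·-2·15}·(+1)^-2·(-1)^-2 = +1.
v=23: a=23^1·(≡19), b=23^0·(≡12) mod 23; (19|23)=-1, (12|23)=+1; (−1)^{1·0·11}·(-1)^0·(+1)^1 = +1.
v=13: a=13^4·(≡3), b=13^7·(≡2) mod 13; (3|13)=+1, (2|13)=-1; (−1)^{4·7·6}·(+1)^7·(-1)^4 = +1.
v=∞: 19803 > 0 and 1124097 > 0  ⇒  (a,b)_∞ = +1.
v=37: a=37^2·(≡5), b=37^3·(≡1) mod 37; (5|37)=-1, (1|37)=+1; (−1)^{2·3·18}·(-1)^3·(+1)^2 = -1.
Ram(19803, 1124097) = {37, 41}; no ℚ_37-point on the conic.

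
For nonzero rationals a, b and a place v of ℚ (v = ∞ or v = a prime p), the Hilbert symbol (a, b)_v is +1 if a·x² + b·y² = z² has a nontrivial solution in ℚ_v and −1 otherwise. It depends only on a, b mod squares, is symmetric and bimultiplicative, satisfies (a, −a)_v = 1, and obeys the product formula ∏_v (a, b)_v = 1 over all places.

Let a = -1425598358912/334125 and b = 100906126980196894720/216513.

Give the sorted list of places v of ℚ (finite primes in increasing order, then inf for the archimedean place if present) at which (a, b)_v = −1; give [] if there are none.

[5, 7, 11, 13]

(a, b) ≡ (-30030, 4290) mod (ℚ^×)²; places V = {2, 3, 5, 7, 11, 13, 17, 23, 37, ∞}.
(a,b)_13: α=3, u≡3; β=5, v≡11 (mod 13); (3|13)=+1, (11|13)=-1; sign (−1)^0·+1^5·-1^3 = -1.
(a,b)_11: α=-1, u≡5; β=-1, v≡3 (mod 11); (5|11)=+1, (3|11)=+1; sign (−1)^1·+1^-1·+1^-1 = -1.
(a,b)_17: α=0, u≡15; β=2, v≡12 (mod 17); (15|17)=+1, (12|17)=-1; sign (−1)^0·+1^2·-1^0 = +1.
(a,b)_7: α=1, u≡4; β=2, v≡6 (mod 7); (4|7)=+1, (6|7)=-1; sign (−1)^0·+1^2·-1^1 = -1.
(a,b)_5: α=-3, u≡1; β=1, v≡3 (mod 5); (1|5)=+1, (3|5)=-1; sign (−1)^0·+1^1·-1^-3 = -1.
(a,b)_37: α=2, u≡19; β=4, v≡13 (mod 37); (19|37)=-1, (13|37)=-1; sign (−1)^0·-1^4·-1^2 = +1.
(a,b)_23: α=2, u≡13; β=0, v≡9 (mod 23); (13|23)=+1, (9|23)=+1; sign (−1)^0·+1^0·+1^2 = +1.
(a,b)_2: α=7, β=11; u≡1, v≡1 (mod 8); ε(u)ε(v)=0·0, αω(v)=7·0, βω(u)=11·0; sum ≡ 0  ⇒  +1.
(a,b)_∞: sgn(-30030)=−, sgn(4290)=+, so +1.
(a,b)_3: α=-5, u≡1; β=-9, v≡2 (mod 3); (1|3)=+1, (2|3)=-1; sign (−1)^1·+1^-9·-1^-5 = +1.
Ram(-30030, 4290) = {5, 7, 11, 13}; no ℚ_5-point on the conic.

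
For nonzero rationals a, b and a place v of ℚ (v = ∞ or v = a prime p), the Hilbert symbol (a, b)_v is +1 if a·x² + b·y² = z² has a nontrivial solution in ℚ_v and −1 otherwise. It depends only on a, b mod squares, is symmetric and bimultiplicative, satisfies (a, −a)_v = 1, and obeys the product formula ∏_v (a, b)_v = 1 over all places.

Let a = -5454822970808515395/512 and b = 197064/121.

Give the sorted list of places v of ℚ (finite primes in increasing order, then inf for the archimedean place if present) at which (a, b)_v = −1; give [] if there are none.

[2, 7]

Mod squares: a ≡ -1190, b ≡ 5474. Check v ∈ {∞, 2, 3, 5, 7, 11, 13, 17, 23}.
v=17: a=17^3·(≡1), b=17^1·(≡16) mod 17; (1|17)=+1, (16|17)=+1; (−1)^{3·1·8}·(+1)^1·(+1)^3 = +1.
v=2: v_2(a)=-9, v_2(b)=3; units ≡ 5, 1 (mod 8); ε·ε+αω+βω = 0·0+-9·0+3·1 ≡ 1  ⇒  (a,b)_2 = -1.
v=5: a=5^1·(≡3), b=5^0·(≡4) mod 5; (3|5)=-1, (4|5)=+1; (−1)^{1·0·2}·(-1)^0·(+1)^1 = +1.
v=∞: -1190 < 0 and 5474 > 0  ⇒  (a,b)_∞ = +1.
v=3: a=3^4·(≡1), b=3^2·(≡2) mod 3; (1|3)=+1, (2|3)=-1; (−1)^{4·2·1}·(+1)^2·(-1)^4 = +1.
v=7: a=7^3·(≡5), b=7^1·(≡6) mod 7; (5|7)=-1, (6|7)=-1; (−1)^{3·1·3}·(-1)^1·(-1)^3 = -1.
v=23: a=23^4·(≡3), b=23^1·(≡2) mod 23; (3|23)=+1, (2|23)=+1; (−1)^{4·1·11}·(+1)^1·(+1)^4 = +1.
v=13: a=13^4·(≡6), b=13^0·(≡9) mod 13; (6|13)=-1, (9|13)=+1; (−1)^{4·0·6}·(-1)^0·(+1)^4 = +1.
v=11: a=11^0·(≡5), b=11^-2·(≡10) mod 11; (5|11)=+1, (10|11)=-1; (−1)^{0·-2·5}·(+1)^-2·(-1)^0 = +1.
|Ram(-1190, 5474)| = 2, even; anisotropic at {2, 7}.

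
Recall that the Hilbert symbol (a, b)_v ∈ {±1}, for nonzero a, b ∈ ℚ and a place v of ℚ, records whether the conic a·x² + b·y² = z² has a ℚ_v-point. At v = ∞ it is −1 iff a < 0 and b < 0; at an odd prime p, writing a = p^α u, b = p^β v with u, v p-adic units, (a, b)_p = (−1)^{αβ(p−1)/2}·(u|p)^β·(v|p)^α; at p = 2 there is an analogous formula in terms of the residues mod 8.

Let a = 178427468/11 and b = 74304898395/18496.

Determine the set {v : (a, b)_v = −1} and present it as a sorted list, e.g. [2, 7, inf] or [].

[5, 11, 37, 43]

Mod squares: a ≡ 927553, b ≡ 261555. Check v ∈ {∞, 2, 3, 5, 7, 11, 13, 17, 23, 37, 41, 43, 47, 53}.
v=23: a=23^2·(≡6), b=23^0·(≡19) mod 23; (6|23)=+1, (19|23)=-1; (−1)^{2·0·11}·(+1)^0·(-1)^2 = +1.
v=5: a=5^0·(≡3), b=5^1·(≡4) mod 5; (3|5)=-1, (4|5)=+1; (−1)^{0·1·2}·(-1)^1·(+1)^0 = -1.
v=∞: 927553 > 0 and 261555 > 0  ⇒  (a,b)_∞ = +1.
v=43: a=43^1·(≡33), b=43^0·(≡28) mod 43; (33|43)=-1, (28|43)=-1; (−1)^{1·0·21}·(-1)^0·(-1)^1 = -1.
v=37: a=37^1·(≡14), b=37^0·(≡17) mod 37; (14|37)=-1, (17|37)=-1; (−1)^{1·0·18}·(-1)^0·(-1)^1 = -1.
v=2: v_2(a)=2, v_2(b)=-6; units ≡ 1, 3 (mod 8); ε·ε+αω+βω = 0·1+2·1+-6·0 ≡ 0  ⇒  (a,b)_2 = +1.
v=47: a=47^0·(≡9), b=47^1·(≡31) mod 47; (9|47)=+1, (31|47)=-1; (−1)^{0·1·23}·(+1)^1·(-1)^0 = +1.
v=11: a=11^-1·(≡10), b=11^0·(≡7) mod 11; (10|11)=-1, (7|11)=-1; (−1)^{-1·0·5}·(-1)^0·(-1)^-1 = -1.
v=7: a=7^0·(≡4), b=7^1·(≡3) mod 7; (4|7)=+1, (3|7)=-1; (−1)^{0·1·3}·(+1)^1·(-1)^0 = +1.
v=41: a=41^0·(≡39), b=41^2·(≡16) mod 41; (39|41)=+1, (16|41)=+1; (−1)^{0·2·20}·(+1)^2·(+1)^0 = +1.
v=13: a=13^0·(≡1), b=13^2·(≡11) mod 13; (1|13)=+1, (11|13)=-1; (−1)^{0·2·6}·(+1)^2·(-1)^0 = +1.
v=17: a=17^0·(≡13), b=17^-2·(≡12) mod 17; (13|17)=+1, (12|17)=-1; (−1)^{0·-2·8}·(+1)^-2·(-1)^0 = +1.
v=3: a=3^0·(≡1), b=3^1·(≡2) mod 3; (1|3)=+1, (2|3)=-1; (−1)^{0·1·1}·(+1)^1·(-1)^0 = +1.
v=53: a=53^1·(≡43), b=53^1·(≡52) mod 53; (43|53)=+1, (52|53)=+1; (−1)^{1·1·26}·(+1)^1·(+1)^1 = +1.
Ram(927553, 261555) = {5, 11, 37, 43}; no ℚ_5-point on the conic.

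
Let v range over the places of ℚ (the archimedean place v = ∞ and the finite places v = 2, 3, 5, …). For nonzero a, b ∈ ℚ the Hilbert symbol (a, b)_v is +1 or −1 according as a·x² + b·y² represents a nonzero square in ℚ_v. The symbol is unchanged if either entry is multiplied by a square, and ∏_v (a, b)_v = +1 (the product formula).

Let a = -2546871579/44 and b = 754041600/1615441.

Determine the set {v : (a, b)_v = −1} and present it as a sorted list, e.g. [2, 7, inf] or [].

(a, b) ≡ (-784289, 13091) mod (ℚ^×)²; places V = {2, 3, 5, 7, 11, 13, 19, 31, 37, 41, 47, 53, ∞}.
(a,b)_31: α=0, u≡15; β=-2, v≡7 (mod 31); (15|31)=-1, (7|31)=+1; sign (−1)^0·-1^-2·+1^0 = +1.
(a,b)_3: α=6, u≡1; β=2, v≡2 (mod 3); (1|3)=+1, (2|3)=-1; sign (−1)^0·+1^2·-1^6 = +1.
(a,b)_11: α=-1, u≡3; β=0, v≡5 (mod 11); (3|11)=+1, (5|11)=+1; sign (−1)^0·+1^0·+1^-1 = +1.
(a,b)_5: α=0, u≡4; β=2, v≡4 (mod 5); (4|5)=+1, (4|5)=+1; sign (−1)^0·+1^2·+1^0 = +1.
(a,b)_47: α=1, u≡20; β=0, v≡27 (mod 47); (20|47)=-1, (27|47)=+1; sign (−1)^0·-1^0·+1^1 = +1.
(a,b)_2: α=-2, β=8; u≡7, v≡3 (mod 8); ε(u)ε(v)=1·1, αω(v)=-2·1, βω(u)=8·0; sum ≡ 1  ⇒  -1.
(a,b)_37: α=1, u≡9; β=0, v≡3 (mod 37); (9|37)=+1, (3|37)=+1; sign (−1)^0·+1^0·+1^1 = +1.
(a,b)_53: α=0, u≡22; β=1, v≡39 (mod 53); (22|53)=-1, (39|53)=-1; sign (−1)^0·-1^1·-1^0 = -1.
(a,b)_7: α=2, u≡5; β=0, v≡2 (mod 7); (5|7)=-1, (2|7)=+1; sign (−1)^0·-1^0·+1^2 = +1.
(a,b)_13: α=0, u≡12; β=1, v≡11 (mod 13); (12|13)=+1, (11|13)=-1; sign (−1)^0·+1^1·-1^0 = +1.
(a,b)_∞: sgn(-784289)=−, sgn(13091)=+, so +1.
(a,b)_19: α=0, u≡14; β=1, v≡9 (mod 19); (14|19)=-1, (9|19)=+1; sign (−1)^0·-1^1·+1^0 = -1.
(a,b)_41: α=1, u≡39; β=-2, v≡24 (mod 41); (39|41)=+1, (24|41)=-1; sign (−1)^0·+1^-2·-1^1 = -1.
Ram(-784289, 13091) = {2, 19, 41, 53}; no ℚ_2-point on the conic.

[2, 19, 41, 53]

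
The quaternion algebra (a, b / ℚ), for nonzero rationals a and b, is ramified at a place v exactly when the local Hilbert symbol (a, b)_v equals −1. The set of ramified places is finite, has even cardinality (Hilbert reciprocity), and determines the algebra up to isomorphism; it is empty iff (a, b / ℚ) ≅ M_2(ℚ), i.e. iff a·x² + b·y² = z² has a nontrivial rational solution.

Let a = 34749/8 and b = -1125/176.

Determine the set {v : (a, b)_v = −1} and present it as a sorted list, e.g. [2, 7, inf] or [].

[3, 5]

Mod squares: a ≡ 858, b ≡ -55. Check v ∈ {∞, 2, 3, 5, 11, 13}.
v=11: a=11^1·(≡3), b=11^-1·(≡6) mod 11; (3|11)=+1, (6|11)=-1; (−1)^{1·-1·5}·(+1)^-1·(-1)^1 = +1.
v=3: a=3^5·(≡1), b=3^2·(≡2) mod 3; (1|3)=+1, (2|3)=-1; (−1)^{5·2·1}·(+1)^2·(-1)^5 = -1.
v=∞: 858 > 0 and -55 < 0  ⇒  (a,b)_∞ = +1.
v=2: v_2(a)=-3, v_2(b)=-4; units ≡ 5, 1 (mod 8); ε·ε+αω+βω = 0·0+-3·0+-4·1 ≡ 0  ⇒  (a,b)_2 = +1.
v=13: a=13^1·(≡1), b=13^0·(≡12) mod 13; (1|13)=+1, (12|13)=+1; (−1)^{1·0·6}·(+1)^0·(+1)^1 = +1.
v=5: a=5^0·(≡3), b=5^3·(≡1) mod 5; (3|5)=-1, (1|5)=+1; (−1)^{0·3·2}·(-1)^3·(+1)^0 = -1.
(858, -55 / ℚ) ramifies at {3, 5}: a division algebra.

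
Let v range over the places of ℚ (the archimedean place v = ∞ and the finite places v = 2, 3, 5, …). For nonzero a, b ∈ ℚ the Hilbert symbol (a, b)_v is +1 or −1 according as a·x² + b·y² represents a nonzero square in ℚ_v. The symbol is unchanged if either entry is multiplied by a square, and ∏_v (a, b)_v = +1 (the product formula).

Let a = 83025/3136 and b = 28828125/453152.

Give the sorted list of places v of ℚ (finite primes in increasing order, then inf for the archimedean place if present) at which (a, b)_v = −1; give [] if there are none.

(a, b) ≡ (41, 410) mod (ℚ^×)²; places V = {2, 3, 5, 7, 17, 41, ∞}.
(a,b)_7: α=-2, u≡5; β=-2, v≡4 (mod 7); (5|7)=-1, (4|7)=+1; sign (−1)^0·-1^-2·+1^-2 = +1.
(a,b)_41: α=1, u≡9; β=1, v≡9 (mod 41); (9|41)=+1, (9|41)=+1; sign (−1)^0·+1^1·+1^1 = +1.
(a,b)_2: α=-6, β=-5; u≡1, v≡5 (mod 8); ε(u)ε(v)=0·0, αω(v)=-6·1, βω(u)=-5·0; sum ≡ 0  ⇒  +1.
(a,b)_3: α=4, u≡2; β=2, v≡2 (mod 3); (2|3)=-1, (2|3)=-1; sign (−1)^0·-1^2·-1^4 = +1.
(a,b)_17: α=0, u≡6; β=-2, v≡13 (mod 17); (6|17)=-1, (13|17)=+1; sign (−1)^0·-1^-2·+1^0 = +1.
(a,b)_5: α=2, u≡1; β=7, v≡2 (mod 5); (1|5)=+1, (2|5)=-1; sign (−1)^0·+1^7·-1^2 = +1.
(a,b)_∞: sgn(41)=+, sgn(410)=+, so +1.
Every local symbol is +1, so the conic 41·x² + 410·y² = z² has ℚ_v-points for all v and hence a ℚ-point; (a, b / ℚ) ≅ M_2(ℚ).

[]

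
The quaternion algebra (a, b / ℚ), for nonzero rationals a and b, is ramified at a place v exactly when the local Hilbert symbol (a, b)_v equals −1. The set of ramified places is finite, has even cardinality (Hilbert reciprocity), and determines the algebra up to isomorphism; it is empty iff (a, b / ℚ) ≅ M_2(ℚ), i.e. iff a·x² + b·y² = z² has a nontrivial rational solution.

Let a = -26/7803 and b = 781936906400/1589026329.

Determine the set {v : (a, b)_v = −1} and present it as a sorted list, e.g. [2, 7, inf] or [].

(a, b) ≡ (-78, 14586) mod (ℚ^×)²; places V = {2, 3, 5, 11, 13, 17, 23, 29, ∞}.
(a,b)_23: α=0, u≡11; β=2, v≡8 (mod 23); (11|23)=-1, (8|23)=+1; sign (−1)^0·-1^2·+1^0 = +1.
(a,b)_∞: sgn(-78)=−, sgn(14586)=+, so +1.
(a,b)_29: α=0, u≡16; β=2, v≡24 (mod 29); (16|29)=+1, (24|29)=+1; sign (−1)^0·+1^2·+1^0 = +1.
(a,b)_3: α=-3, u≡1; β=-5, v≡2 (mod 3); (1|3)=+1, (2|3)=-1; sign (−1)^1·+1^-5·-1^-3 = +1.
(a,b)_13: α=1, u≡8; β=3, v≡3 (mod 13); (8|13)=-1, (3|13)=+1; sign (−1)^0·-1^3·+1^1 = -1.
(a,b)_2: α=1, β=5; u≡1, v≡5 (mod 8); ε(u)ε(v)=0·0, αω(v)=1·1, βω(u)=5·0; sum ≡ 1  ⇒  -1.
(a,b)_11: α=0, u≡10; β=-3, v≡8 (mod 11); (10|11)=-1, (8|11)=-1; sign (−1)^0·-1^-3·-1^0 = -1.
(a,b)_5: α=0, u≡3; β=2, v≡4 (mod 5); (3|5)=-1, (4|5)=+1; sign (−1)^0·-1^2·+1^0 = +1.
(a,b)_17: α=-2, u≡11; β=-3, v≡8 (mod 17); (11|17)=-1, (8|17)=+1; sign (−1)^0·-1^-3·+1^-2 = -1.
Ram(-78, 14586) = {2, 11, 13, 17}; no ℚ_2-point on the conic.

[2, 11, 13, 17]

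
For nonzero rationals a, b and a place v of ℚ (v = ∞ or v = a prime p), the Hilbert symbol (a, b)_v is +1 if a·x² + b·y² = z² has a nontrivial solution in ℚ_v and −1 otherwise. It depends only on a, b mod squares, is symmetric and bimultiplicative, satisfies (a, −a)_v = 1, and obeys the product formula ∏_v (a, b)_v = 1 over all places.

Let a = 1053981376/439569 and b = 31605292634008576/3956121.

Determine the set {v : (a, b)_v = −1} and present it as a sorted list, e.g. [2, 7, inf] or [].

(a, b) ≡ (19, 19) mod (ℚ^×)²; places V = {2, 3, 7, 13, 17, 19, 37, ∞}.
(a,b)_37: α=0, u≡17; β=4, v≡22 (mod 37); (17|37)=-1, (22|37)=-1; sign (−1)^0·-1^4·-1^0 = +1.
(a,b)_3: α=-2, u≡1; β=-4, v≡1 (mod 3); (1|3)=+1, (1|3)=+1; sign (−1)^0·+1^-4·+1^-2 = +1.
(a,b)_17: α=-2, u≡1; β=-2, v≡8 (mod 17); (1|17)=+1, (8|17)=+1; sign (−1)^0·+1^-2·+1^-2 = +1.
(a,b)_2: α=6, β=10; u≡3, v≡3 (mod 8); ε(u)ε(v)=1·1, αω(v)=6·1, βω(u)=10·1; sum ≡ 1  ⇒  -1.
(a,b)_7: α=4, u≡5; β=4, v≡3 (mod 7); (5|7)=-1, (3|7)=-1; sign (−1)^0·-1^4·-1^4 = +1.
(a,b)_19: α=3, u≡17; β=3, v≡7 (mod 19); (17|19)=+1, (7|19)=+1; sign (−1)^1·+1^3·+1^3 = -1.
(a,b)_13: α=-2, u≡6; β=-2, v≡6 (mod 13); (6|13)=-1, (6|13)=-1; sign (−1)^0·-1^-2·-1^-2 = +1.
(a,b)_∞: sgn(19)=+, sgn(19)=+, so +1.
|Ram(19, 19)| = 2, even; anisotropic at {2, 19}.

[2, 19]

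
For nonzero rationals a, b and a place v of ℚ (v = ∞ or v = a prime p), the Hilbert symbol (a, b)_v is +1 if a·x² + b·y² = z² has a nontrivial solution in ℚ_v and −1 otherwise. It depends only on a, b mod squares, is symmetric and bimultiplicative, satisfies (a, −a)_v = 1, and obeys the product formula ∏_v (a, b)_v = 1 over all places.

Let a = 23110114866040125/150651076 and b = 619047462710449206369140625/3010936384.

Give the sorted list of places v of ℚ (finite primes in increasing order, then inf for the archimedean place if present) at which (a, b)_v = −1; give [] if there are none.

(a, b) ≡ (513205, 10105) mod (ℚ^×)²; places V = {2, 3, 5, 7, 11, 17, 19, 31, 43, 47, ∞}.
(a,b)_2: α=-2, β=-6; u≡5, v≡1 (mod 8); ε(u)ε(v)=0·0, αω(v)=-2·0, βω(u)=-6·1; sum ≡ 0  ⇒  +1.
(a,b)_19: α=-4, u≡10; β=-6, v≡5 (mod 19); (10|19)=-1, (5|19)=+1; sign (−1)^0·-1^-6·+1^-4 = +1.
(a,b)_7: α=3, u≡1; β=4, v≡4 (mod 7); (1|7)=+1, (4|7)=+1; sign (−1)^0·+1^4·+1^3 = +1.
(a,b)_3: α=2, u≡1; β=2, v≡1 (mod 3); (1|3)=+1, (1|3)=+1; sign (−1)^0·+1^2·+1^2 = +1.
(a,b)_31: α=1, u≡25; β=2, v≡21 (mod 31); (25|31)=+1, (21|31)=-1; sign (−1)^0·+1^2·-1^1 = -1.
(a,b)_∞: sgn(513205)=+, sgn(10105)=+, so +1.
(a,b)_47: α=2, u≡7; β=3, v≡8 (mod 47); (7|47)=+1, (8|47)=+1; sign (−1)^0·+1^3·+1^2 = +1.
(a,b)_11: α=1, u≡5; β=0, v≡7 (mod 11); (5|11)=+1, (7|11)=-1; sign (−1)^0·+1^0·-1^1 = -1.
(a,b)_17: α=-2, u≡4; β=0, v≡7 (mod 17); (4|17)=+1, (7|17)=-1; sign (−1)^0·+1^0·-1^-2 = +1.
(a,b)_5: α=3, u≡1; β=9, v≡4 (mod 5); (1|5)=+1, (4|5)=+1; sign (−1)^0·+1^9·+1^3 = +1.
(a,b)_43: α=3, u≡40; β=5, v≡2 (mod 43); (40|43)=+1, (2|43)=-1; sign (−1)^1·+1^5·-1^3 = +1.
Ram(513205, 10105) = {11, 31}; no ℚ_11-point on the conic.

[11, 31]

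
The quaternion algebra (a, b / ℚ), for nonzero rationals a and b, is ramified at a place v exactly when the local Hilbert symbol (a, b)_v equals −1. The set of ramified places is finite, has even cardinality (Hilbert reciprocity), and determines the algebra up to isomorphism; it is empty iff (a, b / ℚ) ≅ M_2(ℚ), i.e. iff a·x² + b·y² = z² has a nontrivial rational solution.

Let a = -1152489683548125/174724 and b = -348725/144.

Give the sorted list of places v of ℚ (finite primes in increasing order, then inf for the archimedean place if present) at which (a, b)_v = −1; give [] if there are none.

Mod squares: a ≡ -13, b ≡ -13949. Check v ∈ {∞, 2, 3, 5, 11, 13, 19, 29, 37}.
v=∞: -13 < 0 and -13949 < 0  ⇒  (a,b)_∞ = -1.
v=19: a=19^-2·(≡11), b=19^0·(≡7) mod 19; (11|19)=+1, (7|19)=+1; (−1)^{-2·0·9}·(+1)^0·(+1)^-2 = +1.
v=29: a=29^2·(≡9), b=29^1·(≡19) mod 29; (9|29)=+1, (19|29)=-1; (−1)^{2·1·14}·(+1)^1·(-1)^2 = +1.
v=5: a=5^4·(≡2), b=5^2·(≡4) mod 5; (2|5)=-1, (4|5)=+1; (−1)^{4·2·2}·(-1)^2·(+1)^4 = +1.
v=11: a=11^-2·(≡4), b=11^0·(≡8) mod 11; (4|11)=+1, (8|11)=-1; (−1)^{-2·0·5}·(+1)^0·(-1)^-2 = +1.
v=13: a=13^3·(≡4), b=13^1·(≡7) mod 13; (4|13)=+1, (7|13)=-1; (−1)^{3·1·6}·(+1)^1·(-1)^3 = -1.
v=3: a=3^6·(≡2), b=3^-2·(≡1) mod 3; (2|3)=-1, (1|3)=+1; (−1)^{6·-2·1}·(-1)^-2·(+1)^6 = +1.
v=37: a=37^2·(≡24), b=37^1·(≡16) mod 37; (24|37)=-1, (16|37)=+1; (−1)^{2·1·18}·(-1)^1·(+1)^2 = -1.
v=2: v_2(a)=-2, v_2(b)=-4; units ≡ 3, 3 (mod 8); ε·ε+αω+βω = 1·1+-2·1+-4·1 ≡ 1  ⇒  (a,b)_2 = -1.
|Ram(-13, -13949)| = 4, even; anisotropic at {2, 13, 37, ∞}.

[2, 13, 37, inf]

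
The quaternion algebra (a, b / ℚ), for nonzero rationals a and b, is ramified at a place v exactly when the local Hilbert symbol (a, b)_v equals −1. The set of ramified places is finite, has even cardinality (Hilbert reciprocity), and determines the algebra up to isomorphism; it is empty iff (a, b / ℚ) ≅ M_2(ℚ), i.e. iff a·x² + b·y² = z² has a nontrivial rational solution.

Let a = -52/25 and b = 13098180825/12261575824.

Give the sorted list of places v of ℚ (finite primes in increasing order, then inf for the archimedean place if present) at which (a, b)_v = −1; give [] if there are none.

[13, 41]

Mod squares: a ≡ -13, b ≡ 697. Check v ∈ {∞, 2, 3, 5, 13, 17, 19, 31, 41, 47}.
v=13: a=13^1·(≡4), b=13^0·(≡7) mod 13; (4|13)=+1, (7|13)=-1; (−1)^{1·0·6}·(+1)^0·(-1)^1 = -1.
v=31: a=31^0·(≡19), b=31^-2·(≡26) mod 31; (19|31)=+1, (26|31)=-1; (−1)^{0·-2·15}·(+1)^-2·(-1)^0 = +1.
v=41: a=41^0·(≡34), b=41^1·(≡34) mod 41; (34|41)=-1, (34|41)=-1; (−1)^{0·1·20}·(-1)^1·(-1)^0 = -1.
v=2: v_2(a)=2, v_2(b)=-4; units ≡ 3, 1 (mod 8); ε·ε+αω+βω = 1·0+2·0+-4·1 ≡ 0  ⇒  (a,b)_2 = +1.
v=19: a=19^0·(≡4), b=19^-2·(≡10) mod 19; (4|19)=+1, (10|19)=-1; (−1)^{0·-2·9}·(+1)^-2·(-1)^0 = +1.
v=47: a=47^0·(≡28), b=47^-2·(≡41) mod 47; (28|47)=+1, (41|47)=-1; (−1)^{0·-2·23}·(+1)^-2·(-1)^0 = +1.
v=3: a=3^0·(≡2), b=3^2·(≡1) mod 3; (2|3)=-1, (1|3)=+1; (−1)^{0·2·1}·(-1)^2·(+1)^0 = +1.
v=∞: -13 < 0 and 697 > 0  ⇒  (a,b)_∞ = +1.
v=5: a=5^-2·(≡3), b=5^2·(≡2) mod 5; (3|5)=-1, (2|5)=-1; (−1)^{-2·2·2}·(-1)^2·(-1)^-2 = +1.
v=17: a=17^0·(≡2), b=17^5·(≡14) mod 17; (2|17)=+1, (14|17)=-1; (−1)^{0·5·8}·(+1)^5·(-1)^0 = +1.
|Ram(-13, 697)| = 2, even; anisotropic at {13, 41}.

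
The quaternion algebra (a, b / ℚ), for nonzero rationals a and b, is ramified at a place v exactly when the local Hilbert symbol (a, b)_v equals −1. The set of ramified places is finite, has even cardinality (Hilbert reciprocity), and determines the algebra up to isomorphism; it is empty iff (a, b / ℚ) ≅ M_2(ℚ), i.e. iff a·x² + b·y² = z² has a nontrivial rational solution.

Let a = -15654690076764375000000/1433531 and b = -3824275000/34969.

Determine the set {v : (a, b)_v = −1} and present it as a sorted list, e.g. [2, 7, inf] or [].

Mod squares: a ≡ -77, b ≡ -910. Check v ∈ {∞, 2, 3, 5, 7, 11, 13, 17, 19, 41}.
v=2: v_2(a)=6, v_2(b)=3; units ≡ 3, 1 (mod 8); ε·ε+αω+βω = 1·0+6·0+3·1 ≡ 1  ⇒  (a,b)_2 = -1.
v=19: a=19^-4·(≡15), b=19^0·(≡3) mod 19; (15|19)=-1, (3|19)=-1; (−1)^{-4·0·9}·(-1)^0·(-1)^-4 = +1.
v=3: a=3^2·(≡1), b=3^0·(≡2) mod 3; (1|3)=+1, (2|3)=-1; (−1)^{2·0·1}·(+1)^0·(-1)^2 = +1.
v=7: a=7^3·(≡3), b=7^1·(≡6) mod 7; (3|7)=-1, (6|7)=-1; (−1)^{3·1·3}·(-1)^1·(-1)^3 = -1.
v=41: a=41^2·(≡32), b=41^2·(≡39) mod 41; (32|41)=+1, (39|41)=+1; (−1)^{2·2·20}·(+1)^2·(+1)^2 = +1.
v=∞: -77 < 0 and -910 < 0  ⇒  (a,b)_∞ = -1.
v=13: a=13^6·(≡10), b=13^1·(≡2) mod 13; (10|13)=+1, (2|13)=-1; (−1)^{6·1·6}·(+1)^1·(-1)^6 = +1.
v=11: a=11^-1·(≡3), b=11^-2·(≡5) mod 11; (3|11)=+1, (5|11)=+1; (−1)^{-1·-2·5}·(+1)^-2·(+1)^-1 = +1.
v=17: a=17^0·(≡1), b=17^-2·(≡9) mod 17; (1|17)=+1, (9|17)=+1; (−1)^{0·-2·8}·(+1)^-2·(+1)^0 = +1.
v=5: a=5^10·(≡3), b=5^5·(≡3) mod 5; (3|5)=-1, (3|5)=-1; (−1)^{10·5·2}·(-1)^5·(-1)^10 = -1.
(-77, -910 / ℚ) ramifies at {2, 5, 7, ∞}: a division algebra.

[2, 5, 7, inf]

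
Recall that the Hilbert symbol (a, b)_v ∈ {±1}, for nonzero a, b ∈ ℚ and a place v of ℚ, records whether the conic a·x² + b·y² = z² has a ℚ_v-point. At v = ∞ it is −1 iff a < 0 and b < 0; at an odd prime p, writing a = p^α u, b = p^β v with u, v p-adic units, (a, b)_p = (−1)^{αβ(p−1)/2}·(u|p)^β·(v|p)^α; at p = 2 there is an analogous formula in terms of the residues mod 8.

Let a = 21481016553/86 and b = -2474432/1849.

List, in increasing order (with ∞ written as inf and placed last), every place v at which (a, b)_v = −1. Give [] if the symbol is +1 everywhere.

[17, 43]

(a, b) ≡ (1462, -23) mod (ℚ^×)²; places V = {2, 3, 17, 23, 41, 43, ∞}.
(a,b)_41: α=2, u≡30; β=2, v≡1 (mod 41); (30|41)=-1, (1|41)=+1; sign (−1)^0·-1^2·+1^2 = +1.
(a,b)_3: α=2, u≡1; β=0, v≡1 (mod 3); (1|3)=+1, (1|3)=+1; sign (−1)^0·+1^0·+1^2 = +1.
(a,b)_17: α=5, u≡16; β=0, v≡12 (mod 17); (16|17)=+1, (12|17)=-1; sign (−1)^0·+1^0·-1^5 = -1.
(a,b)_23: α=0, u≡6; β=1, v≡19 (mod 23); (6|23)=+1, (19|23)=-1; sign (−1)^0·+1^1·-1^0 = +1.
(a,b)_43: α=-1, u≡32; β=-2, v≡3 (mod 43); (32|43)=-1, (3|43)=-1; sign (−1)^0·-1^-2·-1^-1 = -1.
(a,b)_2: α=-1, β=6; u≡3, v≡1 (mod 8); ε(u)ε(v)=1·0, αω(v)=-1·0, βω(u)=6·1; sum ≡ 0  ⇒  +1.
(a,b)_∞: sgn(1462)=+, sgn(-23)=−, so +1.
Ram(1462, -23) = {17, 43}; no ℚ_17-point on the conic.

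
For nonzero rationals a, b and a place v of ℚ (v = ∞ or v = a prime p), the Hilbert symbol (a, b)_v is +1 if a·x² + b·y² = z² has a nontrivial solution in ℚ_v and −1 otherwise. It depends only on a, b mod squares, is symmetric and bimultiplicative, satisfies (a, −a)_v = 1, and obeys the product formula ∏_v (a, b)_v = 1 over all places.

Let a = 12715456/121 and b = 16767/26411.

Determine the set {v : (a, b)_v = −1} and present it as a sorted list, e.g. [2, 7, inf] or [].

Mod squares: a ≡ 198679, b ≡ 253. Check v ∈ {∞, 2, 3, 7, 11, 13, 17, 23, 29, 31}.
v=17: a=17^1·(≡1), b=17^0·(≡9) mod 17; (1|17)=+1, (9|17)=+1; (−1)^{1·0·8}·(+1)^0·(+1)^1 = +1.
v=31: a=31^1·(≡26), b=31^0·(≡4) mod 31; (26|31)=-1, (4|31)=+1; (−1)^{1·0·15}·(-1)^0·(+1)^1 = +1.
v=7: a=7^0·(≡6), b=7^-4·(≡4) mod 7; (6|7)=-1, (4|7)=+1; (−1)^{0·-4·3}·(-1)^-4·(+1)^0 = +1.
v=3: a=3^0·(≡1), b=3^6·(≡1) mod 3; (1|3)=+1, (1|3)=+1; (−1)^{0·6·1}·(+1)^6·(+1)^0 = +1.
v=29: a=29^1·(≡20), b=29^0·(≡3) mod 29; (20|29)=+1, (3|29)=-1; (−1)^{1·0·14}·(+1)^0·(-1)^1 = -1.
v=∞: 198679 > 0 and 253 > 0  ⇒  (a,b)_∞ = +1.
v=11: a=11^-2·(≡6), b=11^-1·(≡1) mod 11; (6|11)=-1, (1|11)=+1; (−1)^{-2·-1·5}·(-1)^-1·(+1)^-2 = -1.
v=23: a=23^0·(≡15), b=23^1·(≡22) mod 23; (15|23)=-1, (22|23)=-1; (−1)^{0·1·11}·(-1)^1·(-1)^0 = -1.
v=2: v_2(a)=6, v_2(b)=0; units ≡ 7, 5 (mod 8); ε·ε+αω+βω = 1·0+6·1+0·0 ≡ 0  ⇒  (a,b)_2 = +1.
v=13: a=13^1·(≡11), b=13^0·(≡11) mod 13; (11|13)=-1, (11|13)=-1; (−1)^{1·0·6}·(-1)^0·(-1)^1 = -1.
|Ram(198679, 253)| = 4, even; anisotropic at {11, 13, 23, 29}.

[11, 13, 23, 29]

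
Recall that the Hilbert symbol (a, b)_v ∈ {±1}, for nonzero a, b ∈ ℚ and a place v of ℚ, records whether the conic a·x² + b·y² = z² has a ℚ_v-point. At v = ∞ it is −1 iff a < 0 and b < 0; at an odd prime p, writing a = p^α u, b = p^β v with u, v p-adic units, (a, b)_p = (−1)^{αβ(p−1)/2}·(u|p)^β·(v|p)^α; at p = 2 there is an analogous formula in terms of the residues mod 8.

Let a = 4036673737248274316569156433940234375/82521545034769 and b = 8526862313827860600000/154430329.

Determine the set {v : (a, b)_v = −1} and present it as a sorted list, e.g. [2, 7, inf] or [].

Mod squares: a ≡ 286143, b ≡ 435. Check v ∈ {∞, 2, 3, 5, 11, 13, 17, 23, 29, 37, 43}.
v=3: a=3^3·(≡2), b=3^3·(≡1) mod 3; (2|3)=-1, (1|3)=+1; (−1)^{3·3·1}·(-1)^3·(+1)^3 = +1.
v=17: a=17^-6·(≡9), b=17^-4·(≡14) mod 17; (9|17)=+1, (14|17)=-1; (−1)^{-6·-4·8}·(+1)^-4·(-1)^-6 = +1.
v=∞: 286143 > 0 and 435 > 0  ⇒  (a,b)_∞ = +1.
v=13: a=13^3·(≡7), b=13^2·(≡5) mod 13; (7|13)=-1, (5|13)=-1; (−1)^{3·2·6}·(-1)^2·(-1)^3 = -1.
v=37: a=37^4·(≡15), b=37^2·(≡25) mod 37; (15|37)=-1, (25|37)=+1; (−1)^{4·2·18}·(-1)^2·(+1)^4 = +1.
v=11: a=11^3·(≡3), b=11^0·(≡2) mod 11; (3|11)=+1, (2|11)=-1; (−1)^{3·0·5}·(+1)^0·(-1)^3 = -1.
v=2: v_2(a)=0, v_2(b)=6; units ≡ 7, 3 (mod 8); ε·ε+αω+βω = 1·1+0·1+6·0 ≡ 1  ⇒  (a,b)_2 = -1.
v=23: a=23^7·(≡15), b=23^4·(≡7) mod 23; (15|23)=-1, (7|23)=-1; (−1)^{7·4·11}·(-1)^4·(-1)^7 = -1.
v=29: a=29^5·(≡28), b=29^3·(≡8) mod 29; (28|29)=+1, (8|29)=-1; (−1)^{5·3·14}·(+1)^3·(-1)^5 = -1.
v=43: a=43^-4·(≡9), b=43^-2·(≡5) mod 43; (9|43)=+1, (5|43)=-1; (−1)^{-4·-2·21}·(+1)^-2·(-1)^-4 = +1.
v=5: a=5^8·(≡3), b=5^5·(≡3) mod 5; (3|5)=-1, (3|5)=-1; (−1)^{8·5·2}·(-1)^5·(-1)^8 = -1.
Ram(286143, 435) = {2, 5, 11, 13, 23, 29}; no ℚ_2-point on the conic.

[2, 5, 11, 13, 23, 29]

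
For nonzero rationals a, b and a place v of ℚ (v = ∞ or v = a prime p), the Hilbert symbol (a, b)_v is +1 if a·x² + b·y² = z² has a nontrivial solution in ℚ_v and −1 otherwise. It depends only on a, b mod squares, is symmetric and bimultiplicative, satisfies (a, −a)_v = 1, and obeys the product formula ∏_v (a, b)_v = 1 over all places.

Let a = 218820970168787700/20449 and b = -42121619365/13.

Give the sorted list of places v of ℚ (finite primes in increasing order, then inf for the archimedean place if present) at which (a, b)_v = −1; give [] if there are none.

(a, b) ≡ (5957, -228063745) mod (ℚ^×)²; places V = {2, 3, 5, 7, 11, 13, 19, 23, 31, 37, ∞}.
(a,b)_13: α=-2, u≡3; β=-1, v≡6 (mod 13); (3|13)=+1, (6|13)=-1; sign (−1)^0·+1^-1·-1^-2 = +1.
(a,b)_37: α=1, u≡29; β=1, v≡14 (mod 37); (29|37)=-1, (14|37)=-1; sign (−1)^0·-1^1·-1^1 = +1.
(a,b)_19: α=2, u≡2; β=1, v≡16 (mod 19); (2|19)=-1, (16|19)=+1; sign (−1)^0·-1^1·+1^2 = -1.
(a,b)_31: α=2, u≡20; β=1, v≡25 (mod 31); (20|31)=+1, (25|31)=+1; sign (−1)^0·+1^1·+1^2 = +1.
(a,b)_∞: sgn(5957)=+, sgn(-228063745)=−, so +1.
(a,b)_11: α=-2, u≡8; β=0, v≡5 (mod 11); (8|11)=-1, (5|11)=+1; sign (−1)^0·-1^0·+1^-2 = +1.
(a,b)_2: α=2, β=0; u≡5, v≡7 (mod 8); ε(u)ε(v)=0·1, αω(v)=2·0, βω(u)=0·1; sum ≡ 0  ⇒  +1.
(a,b)_5: α=2, u≡2; β=1, v≡4 (mod 5); (2|5)=-1, (4|5)=+1; sign (−1)^0·-1^1·+1^2 = -1.
(a,b)_3: α=2, u≡2; β=0, v≡2 (mod 3); (2|3)=-1, (2|3)=-1; sign (−1)^0·-1^0·-1^2 = +1.
(a,b)_7: α=7, u≡1; β=5, v≡6 (mod 7); (1|7)=+1, (6|7)=-1; sign (−1)^1·+1^5·-1^7 = +1.
(a,b)_23: α=1, u≡18; β=1, v≡10 (mod 23); (18|23)=+1, (10|23)=-1; sign (−1)^1·+1^1·-1^1 = +1.
|Ram(5957, -228063745)| = 2, even; anisotropic at {5, 19}.

[5, 19]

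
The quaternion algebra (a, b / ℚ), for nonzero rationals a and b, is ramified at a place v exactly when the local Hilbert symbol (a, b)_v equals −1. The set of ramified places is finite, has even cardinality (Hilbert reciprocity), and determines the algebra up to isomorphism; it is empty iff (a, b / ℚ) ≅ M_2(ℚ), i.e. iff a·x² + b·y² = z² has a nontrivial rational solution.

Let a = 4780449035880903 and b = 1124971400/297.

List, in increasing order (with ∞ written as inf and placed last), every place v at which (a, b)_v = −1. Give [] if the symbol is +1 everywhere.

Mod squares: a ≡ 1463, b ≡ 14322. Check v ∈ {∞, 2, 3, 5, 7, 11, 19, 23, 31}.
v=11: a=11^3·(≡4), b=11^-1·(≡5) mod 11; (4|11)=+1, (5|11)=+1; (−1)^{3·-1·5}·(+1)^-1·(+1)^3 = -1.
v=31: a=31^4·(≡11), b=31^1·(≡10) mod 31; (11|31)=-1, (10|31)=+1; (−1)^{4·1·15}·(-1)^1·(+1)^4 = -1.
v=7: a=7^1·(≡5), b=7^3·(≡2) mod 7; (5|7)=-1, (2|7)=+1; (−1)^{1·3·3}·(-1)^3·(+1)^1 = +1.
v=3: a=3^4·(≡2), b=3^-3·(≡1) mod 3; (2|3)=-1, (1|3)=+1; (−1)^{4·-3·1}·(-1)^-3·(+1)^4 = -1.
v=19: a=19^3·(≡17), b=19^0·(≡8) mod 19; (17|19)=+1, (8|19)=-1; (−1)^{3·0·9}·(+1)^0·(-1)^3 = -1.
v=2: v_2(a)=0, v_2(b)=3; units ≡ 7, 1 (mod 8); ε·ε+αω+βω = 1·0+0·0+3·0 ≡ 0  ⇒  (a,b)_2 = +1.
v=23: a=23^0·(≡10), b=23^2·(≡13) mod 23; (10|23)=-1, (13|23)=+1; (−1)^{0·2·11}·(-1)^2·(+1)^0 = +1.
v=5: a=5^0·(≡3), b=5^2·(≡3) mod 5; (3|5)=-1, (3|5)=-1; (−1)^{0·2·2}·(-1)^2·(-1)^0 = +1.
v=∞: 1463 > 0 and 14322 > 0  ⇒  (a,b)_∞ = +1.
|Ram(1463, 14322)| = 4, even; anisotropic at {3, 11, 19, 31}.

[3, 11, 19, 31]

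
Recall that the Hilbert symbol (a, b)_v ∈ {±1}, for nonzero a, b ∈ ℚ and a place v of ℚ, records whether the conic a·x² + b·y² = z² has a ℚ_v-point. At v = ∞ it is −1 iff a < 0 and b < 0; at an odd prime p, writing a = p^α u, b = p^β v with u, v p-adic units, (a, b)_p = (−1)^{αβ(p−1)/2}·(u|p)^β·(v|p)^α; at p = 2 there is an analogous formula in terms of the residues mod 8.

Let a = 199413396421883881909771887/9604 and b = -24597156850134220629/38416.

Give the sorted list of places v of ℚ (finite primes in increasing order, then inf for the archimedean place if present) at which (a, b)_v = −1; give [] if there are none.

[2, 17, 23, 29]

Mod squares: a ≡ 319447, b ≡ -29. Check v ∈ {∞, 2, 3, 7, 17, 19, 23, 29, 31, 43}.
v=29: a=29^4·(≡18), b=29^1·(≡13) mod 29; (18|29)=-1, (13|29)=+1; (−1)^{4·1·14}·(-1)^1·(+1)^4 = -1.
v=17: a=17^3·(≡12), b=17^2·(≡5) mod 17; (12|17)=-1, (5|17)=-1; (−1)^{3·2·8}·(-1)^2·(-1)^3 = -1.
v=2: v_2(a)=-2, v_2(b)=-4; units ≡ 7, 3 (mod 8); ε·ε+αω+βω = 1·1+-2·1+-4·0 ≡ 1  ⇒  (a,b)_2 = -1.
v=43: a=43^3·(≡37), b=43^2·(≡36) mod 43; (37|43)=-1, (36|43)=+1; (−1)^{3·2·21}·(-1)^2·(+1)^3 = +1.
v=∞: 319447 > 0 and -29 < 0  ⇒  (a,b)_∞ = +1.
v=31: a=31^2·(≡12), b=31^4·(≡14) mod 31; (12|31)=-1, (14|31)=+1; (−1)^{2·4·15}·(-1)^4·(+1)^2 = +1.
v=3: a=3^2·(≡1), b=3^2·(≡1) mod 3; (1|3)=+1, (1|3)=+1; (−1)^{2·2·1}·(+1)^2·(+1)^2 = +1.
v=19: a=19^3·(≡4), b=19^2·(≡6) mod 19; (4|19)=+1, (6|19)=+1; (−1)^{3·2·9}·(+1)^2·(+1)^3 = +1.
v=7: a=7^-4·(≡1), b=7^-4·(≡5) mod 7; (1|7)=+1, (5|7)=-1; (−1)^{-4·-4·3}·(+1)^-4·(-1)^-4 = +1.
v=23: a=23^3·(≡17), b=23^2·(≡22) mod 23; (17|23)=-1, (22|23)=-1; (−1)^{3·2·11}·(-1)^2·(-1)^3 = -1.
(319447, -29 / ℚ) ramifies at {2, 17, 23, 29}: a division algebra.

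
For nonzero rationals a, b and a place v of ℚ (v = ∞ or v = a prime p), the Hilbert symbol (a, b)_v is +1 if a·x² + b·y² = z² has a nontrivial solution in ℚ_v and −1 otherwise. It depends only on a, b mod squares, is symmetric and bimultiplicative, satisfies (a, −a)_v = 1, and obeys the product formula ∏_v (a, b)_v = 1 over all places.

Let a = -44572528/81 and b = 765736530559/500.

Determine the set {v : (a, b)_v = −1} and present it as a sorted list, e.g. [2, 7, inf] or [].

[5, 7, 13, 17]

(a, b) ≡ (-23023, 59814755) mod (ℚ^×)²; places V = {2, 3, 5, 7, 11, 13, 17, 19, 23, 37, ∞}.
(a,b)_11: α=3, u≡10; β=3, v≡3 (mod 11); (10|11)=-1, (3|11)=+1; sign (−1)^1·-1^3·+1^3 = +1.
(a,b)_17: α=0, u≡6; β=1, v≡15 (mod 17); (6|17)=-1, (15|17)=+1; sign (−1)^0·-1^1·+1^0 = -1.
(a,b)_23: α=1, u≡19; β=2, v≡16 (mod 23); (19|23)=-1, (16|23)=+1; sign (−1)^0·-1^2·+1^1 = +1.
(a,b)_3: α=-4, u≡2; β=0, v≡2 (mod 3); (2|3)=-1, (2|3)=-1; sign (−1)^0·-1^0·-1^-4 = +1.
(a,b)_7: α=1, u≡1; β=1, v≡2 (mod 7); (1|7)=+1, (2|7)=+1; sign (−1)^1·+1^1·+1^1 = -1.
(a,b)_∞: sgn(-23023)=−, sgn(59814755)=+, so +1.
(a,b)_37: α=0, u≡11; β=1, v≡3 (mod 37); (11|37)=+1, (3|37)=+1; sign (−1)^0·+1^1·+1^0 = +1.
(a,b)_19: α=0, u≡17; β=1, v≡4 (mod 19); (17|19)=+1, (4|19)=+1; sign (−1)^0·+1^1·+1^0 = +1.
(a,b)_2: α=4, β=-2; u≡1, v≡3 (mod 8); ε(u)ε(v)=0·1, αω(v)=4·1, βω(u)=-2·0; sum ≡ 0  ⇒  +1.
(a,b)_13: α=1, u≡1; β=1, v≡2 (mod 13); (1|13)=+1, (2|13)=-1; sign (−1)^0·+1^1·-1^1 = -1.
(a,b)_5: α=0, u≡2; β=-3, v≡1 (mod 5); (2|5)=-1, (1|5)=+1; sign (−1)^0·-1^-3·+1^0 = -1.
(-23023, 59814755 / ℚ) ramifies at {5, 7, 13, 17}: a division algebra.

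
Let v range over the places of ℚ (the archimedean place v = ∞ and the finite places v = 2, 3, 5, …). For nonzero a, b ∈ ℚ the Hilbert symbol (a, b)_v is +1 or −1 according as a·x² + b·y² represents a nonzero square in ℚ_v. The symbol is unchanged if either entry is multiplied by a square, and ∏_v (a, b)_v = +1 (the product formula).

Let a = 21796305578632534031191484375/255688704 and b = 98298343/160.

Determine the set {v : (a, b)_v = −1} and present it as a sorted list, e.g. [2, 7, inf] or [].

Mod squares: a ≡ 53130, b ≡ 48070. Check v ∈ {∞, 2, 3, 5, 7, 11, 13, 17, 19, 23, 31}.
v=7: a=7^1·(≡2), b=7^0·(≡4) mod 7; (2|7)=+1, (4|7)=+1; (−1)^{1·0·3}·(+1)^0·(+1)^1 = +1.
v=17: a=17^-2·(≡12), b=17^0·(≡6) mod 17; (12|17)=-1, (6|17)=-1; (−1)^{-2·0·8}·(-1)^0·(-1)^-2 = +1.
v=3: a=3^-3·(≡1), b=3^0·(≡1) mod 3; (1|3)=+1, (1|3)=+1; (−1)^{-3·0·1}·(+1)^0·(+1)^-3 = +1.
v=∞: 53130 > 0 and 48070 > 0  ⇒  (a,b)_∞ = +1.
v=13: a=13^2·(≡9), b=13^2·(≡10) mod 13; (9|13)=+1, (10|13)=+1; (−1)^{2·2·6}·(+1)^2·(+1)^2 = +1.
v=11: a=11^5·(≡9), b=11^3·(≡9) mod 11; (9|11)=+1, (9|11)=+1; (−1)^{5·3·5}·(+1)^3·(+1)^5 = -1.
v=5: a=5^7·(≡4), b=5^-1·(≡4) mod 5; (4|5)=+1, (4|5)=+1; (−1)^{7·-1·2}·(+1)^-1·(+1)^7 = +1.
v=19: a=19^4·(≡1), b=19^1·(≡18) mod 19; (1|19)=+1, (18|19)=-1; (−1)^{4·1·9}·(+1)^1·(-1)^4 = +1.
v=31: a=31^4·(≡6), b=31^0·(≡8) mod 31; (6|31)=-1, (8|31)=+1; (−1)^{4·0·15}·(-1)^0·(+1)^4 = +1.
v=2: v_2(a)=-15, v_2(b)=-5; units ≡ 5, 3 (mod 8); ε·ε+αω+βω = 0·1+-15·1+-5·1 ≡ 0  ⇒  (a,b)_2 = +1.
v=23: a=23^3·(≡10), b=23^1·(≡19) mod 23; (10|23)=-1, (19|23)=-1; (−1)^{3·1·11}·(-1)^1·(-1)^3 = -1.
Ram(53130, 48070) = {11, 23}; no ℚ_11-point on the conic.

[11, 23]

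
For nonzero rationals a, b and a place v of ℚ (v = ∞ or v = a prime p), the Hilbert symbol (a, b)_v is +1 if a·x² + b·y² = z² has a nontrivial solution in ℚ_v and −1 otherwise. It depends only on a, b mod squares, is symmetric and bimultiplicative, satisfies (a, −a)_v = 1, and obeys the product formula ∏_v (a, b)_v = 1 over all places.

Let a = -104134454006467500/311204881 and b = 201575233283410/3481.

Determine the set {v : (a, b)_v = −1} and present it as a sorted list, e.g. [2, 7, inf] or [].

[2, 5]

(a, b) ≡ (-15930683, 302290) mod (ℚ^×)²; places V = {2, 3, 5, 7, 11, 13, 17, 19, 23, 31, 37, 43, 59, ∞}.
(a,b)_19: α=1, u≡8; β=1, v≡7 (mod 19); (8|19)=-1, (7|19)=+1; sign (−1)^1·-1^1·+1^1 = +1.
(a,b)_3: α=2, u≡1; β=0, v≡1 (mod 3); (1|3)=+1, (1|3)=+1; sign (−1)^0·+1^0·+1^2 = +1.
(a,b)_5: α=4, u≡2; β=1, v≡2 (mod 5); (2|5)=-1, (2|5)=-1; sign (−1)^0·-1^1·-1^4 = -1.
(a,b)_23: α=-2, u≡22; β=0, v≡16 (mod 23); (22|23)=-1, (16|23)=+1; sign (−1)^0·-1^0·+1^-2 = +1.
(a,b)_17: α=1, u≡13; β=2, v≡2 (mod 17); (13|17)=+1, (2|17)=+1; sign (−1)^0·+1^2·+1^1 = +1.
(a,b)_∞: sgn(-15930683)=−, sgn(302290)=+, so +1.
(a,b)_2: α=2, β=1; u≡5, v≡1 (mod 8); ε(u)ε(v)=0·0, αω(v)=2·0, βω(u)=1·1; sum ≡ 1  ⇒  -1.
(a,b)_31: α=1, u≡25; β=2, v≡16 (mod 31); (25|31)=+1, (16|31)=+1; sign (−1)^0·+1^2·+1^1 = +1.
(a,b)_37: α=1, u≡12; β=1, v≡16 (mod 37); (12|37)=+1, (16|37)=+1; sign (−1)^0·+1^1·+1^1 = +1.
(a,b)_11: α=2, u≡9; β=0, v≡6 (mod 11); (9|11)=+1, (6|11)=-1; sign (−1)^0·+1^0·-1^2 = +1.
(a,b)_7: α=4, u≡4; β=4, v≡4 (mod 7); (4|7)=+1, (4|7)=+1; sign (−1)^0·+1^4·+1^4 = +1.
(a,b)_13: α=-2, u≡5; β=0, v≡9 (mod 13); (5|13)=-1, (9|13)=+1; sign (−1)^0·-1^0·+1^-2 = +1.
(a,b)_43: α=1, u≡20; β=1, v≡14 (mod 43); (20|43)=-1, (14|43)=+1; sign (−1)^1·-1^1·+1^1 = +1.
(a,b)_59: α=-2, u≡35; β=-2, v≡54 (mod 59); (35|59)=+1, (54|59)=-1; sign (−1)^0·+1^-2·-1^-2 = +1.
(-15930683, 302290 / ℚ) ramifies at {2, 5}: a division algebra.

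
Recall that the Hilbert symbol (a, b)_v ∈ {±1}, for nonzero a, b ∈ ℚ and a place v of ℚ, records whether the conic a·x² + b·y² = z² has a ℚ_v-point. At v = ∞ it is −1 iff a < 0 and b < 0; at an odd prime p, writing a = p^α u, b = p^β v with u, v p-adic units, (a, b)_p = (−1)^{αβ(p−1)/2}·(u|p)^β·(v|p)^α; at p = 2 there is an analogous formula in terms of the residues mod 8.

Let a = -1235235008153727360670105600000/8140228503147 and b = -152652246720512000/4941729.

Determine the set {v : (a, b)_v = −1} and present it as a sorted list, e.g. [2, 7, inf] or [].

[7, inf]

Mod squares: a ≡ -1155, b ≡ -6545. Check v ∈ {∞, 2, 3, 5, 7, 11, 13, 17, 19}.
v=13: a=13^-4·(≡8), b=13^-2·(≡8) mod 13; (8|13)=-1, (8|13)=-1; (−1)^{-4·-2·6}·(-1)^-2·(-1)^-4 = +1.
v=19: a=19^-4·(≡11), b=19^-2·(≡18) mod 19; (11|19)=+1, (18|19)=-1; (−1)^{-4·-2·9}·(+1)^-2·(-1)^-4 = +1.
v=11: a=11^5·(≡1), b=11^3·(≡2) mod 11; (1|11)=+1, (2|11)=-1; (−1)^{5·3·5}·(+1)^3·(-1)^5 = +1.
v=3: a=3^-7·(≡2), b=3^-4·(≡1) mod 3; (2|3)=-1, (1|3)=+1; (−1)^{-7·-4·1}·(-1)^-4·(+1)^-7 = +1.
v=∞: -1155 < 0 and -6545 < 0  ⇒  (a,b)_∞ = -1.
v=17: a=17^2·(≡2), b=17^1·(≡3) mod 17; (2|17)=+1, (3|17)=-1; (−1)^{2·1·8}·(+1)^1·(-1)^2 = +1.
v=5: a=5^5·(≡4), b=5^3·(≡1) mod 5; (4|5)=+1, (1|5)=+1; (−1)^{5·3·2}·(+1)^3·(+1)^5 = +1.
v=2: v_2(a)=32, v_2(b)=16; units ≡ 5, 7 (mod 8); ε·ε+αω+βω = 0·1+32·0+16·1 ≡ 0  ⇒  (a,b)_2 = +1.
v=7: a=7^11·(≡6), b=7^7·(≡3) mod 7; (6|7)=-1, (3|7)=-1; (−1)^{11·7·3}·(-1)^7·(-1)^11 = -1.
(-1155, -6545 / ℚ) ramifies at {7, ∞}: a division algebra.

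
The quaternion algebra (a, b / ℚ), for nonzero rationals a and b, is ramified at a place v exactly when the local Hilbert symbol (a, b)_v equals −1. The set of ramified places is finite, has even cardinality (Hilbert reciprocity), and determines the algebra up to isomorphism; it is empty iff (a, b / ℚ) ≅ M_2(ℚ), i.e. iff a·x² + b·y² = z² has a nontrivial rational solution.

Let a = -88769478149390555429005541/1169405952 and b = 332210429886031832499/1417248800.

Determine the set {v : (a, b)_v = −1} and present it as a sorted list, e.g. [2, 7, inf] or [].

Mod squares: a ≡ -157638, b ≡ 3064288422. Check v ∈ {∞, 2, 3, 5, 7, 11, 13, 17, 19, 29, 37, 41, 43, 47}.
v=37: a=37^2·(≡20), b=37^1·(≡28) mod 37; (20|37)=-1, (28|37)=+1; (−1)^{2·1·18}·(-1)^1·(+1)^2 = -1.
v=3: a=3^-1·(≡2), b=3^1·(≡1) mod 3; (2|3)=-1, (1|3)=+1; (−1)^{-1·1·1}·(-1)^1·(+1)^-1 = +1.
v=29: a=29^2·(≡22), b=29^1·(≡6) mod 29; (22|29)=+1, (6|29)=+1; (−1)^{2·1·14}·(+1)^1·(+1)^2 = +1.
v=41: a=41^2·(≡13), b=41^1·(≡7) mod 41; (13|41)=-1, (7|41)=-1; (−1)^{2·1·20}·(-1)^1·(-1)^2 = -1.
v=19: a=19^2·(≡6), b=19^1·(≡7) mod 19; (6|19)=+1, (7|19)=+1; (−1)^{2·1·9}·(+1)^1·(+1)^2 = +1.
v=17: a=17^2·(≡11), b=17^2·(≡2) mod 17; (11|17)=-1, (2|17)=+1; (−1)^{2·2·8}·(-1)^2·(+1)^2 = +1.
v=2: v_2(a)=-11, v_2(b)=-5; units ≡ 5, 3 (mod 8); ε·ε+αω+βω = 0·1+-11·1+-5·1 ≡ 0  ⇒  (a,b)_2 = +1.
v=47: a=47^1·(≡33), b=47^1·(≡18) mod 47; (33|47)=-1, (18|47)=+1; (−1)^{1·1·23}·(-1)^1·(+1)^1 = +1.
v=5: a=5^0·(≡2), b=5^-2·(≡2) mod 5; (2|5)=-1, (2|5)=-1; (−1)^{0·-2·2}·(-1)^-2·(-1)^0 = +1.
v=11: a=11^-4·(≡3), b=11^-6·(≡7) mod 11; (3|11)=+1, (7|11)=-1; (−1)^{-4·-6·5}·(+1)^-6·(-1)^-4 = +1.
v=∞: -157638 < 0 and 3064288422 > 0  ⇒  (a,b)_∞ = +1.
v=7: a=7^6·(≡1), b=7^4·(≡3) mod 7; (1|7)=+1, (3|7)=-1; (−1)^{6·4·3}·(+1)^4·(-1)^6 = +1.
v=13: a=13^-1·(≡3), b=13^3·(≡7) mod 13; (3|13)=+1, (7|13)=-1; (−1)^{-1·3·6}·(+1)^3·(-1)^-1 = -1.
v=43: a=43^3·(≡22), b=43^2·(≡39) mod 43; (22|43)=-1, (39|43)=-1; (−1)^{3·2·21}·(-1)^2·(-1)^3 = -1.
|Ram(-157638, 3064288422)| = 4, even; anisotropic at {13, 37, 41, 43}.

[13, 37, 41, 43]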